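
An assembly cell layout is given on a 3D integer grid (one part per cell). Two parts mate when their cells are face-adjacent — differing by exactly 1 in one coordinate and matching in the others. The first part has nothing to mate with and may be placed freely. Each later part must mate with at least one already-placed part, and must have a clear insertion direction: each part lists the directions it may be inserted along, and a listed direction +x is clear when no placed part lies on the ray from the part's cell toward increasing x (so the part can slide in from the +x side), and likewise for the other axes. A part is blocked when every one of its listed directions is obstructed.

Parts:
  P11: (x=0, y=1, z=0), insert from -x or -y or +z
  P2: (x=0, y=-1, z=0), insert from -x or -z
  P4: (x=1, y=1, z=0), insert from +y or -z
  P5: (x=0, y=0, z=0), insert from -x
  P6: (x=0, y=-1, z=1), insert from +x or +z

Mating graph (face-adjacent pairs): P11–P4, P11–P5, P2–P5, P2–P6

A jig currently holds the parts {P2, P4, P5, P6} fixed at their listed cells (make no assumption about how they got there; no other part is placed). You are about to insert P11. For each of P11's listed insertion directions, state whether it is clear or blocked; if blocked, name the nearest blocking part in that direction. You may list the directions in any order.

-x: ray from P11(0, 1, 0) has no placed part ⇒ clear
-y: nearest on ray is P5@(0, 0, 0) ⇒ blocked
+z: ray from P11(0, 1, 0) has no placed part ⇒ clear

+z: clear; -x: clear; -y: blocked by P5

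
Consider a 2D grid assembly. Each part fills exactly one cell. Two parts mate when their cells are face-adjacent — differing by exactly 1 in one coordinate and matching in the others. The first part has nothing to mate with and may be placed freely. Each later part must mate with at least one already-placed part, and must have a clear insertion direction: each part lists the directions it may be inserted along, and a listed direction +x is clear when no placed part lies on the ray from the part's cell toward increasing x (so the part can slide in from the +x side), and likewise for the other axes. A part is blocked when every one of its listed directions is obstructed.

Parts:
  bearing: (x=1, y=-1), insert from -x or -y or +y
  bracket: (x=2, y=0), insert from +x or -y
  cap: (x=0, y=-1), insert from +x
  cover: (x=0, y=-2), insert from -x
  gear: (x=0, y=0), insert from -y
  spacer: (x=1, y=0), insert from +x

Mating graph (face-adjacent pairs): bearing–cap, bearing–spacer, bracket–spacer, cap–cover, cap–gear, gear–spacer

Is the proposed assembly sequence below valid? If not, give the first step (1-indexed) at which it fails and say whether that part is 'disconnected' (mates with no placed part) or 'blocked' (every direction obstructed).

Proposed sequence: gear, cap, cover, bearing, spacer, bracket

Valid

1. gear@(0, 0) [-y clear] — {gear}
2. cap@(0, -1) [+x clear] — {cap, gear}
3. cover@(0, -2) [-x clear] — {cap, cover, gear}
4. bearing@(1, -1) [-y clear] — {bearing, cap, cover, gear}
5. spacer@(1, 0) [+x clear] — {bearing, cap, cover, gear, spacer}
6. bracket@(2, 0) [+x clear] — {bearing, bracket, cap, cover, gear, spacer}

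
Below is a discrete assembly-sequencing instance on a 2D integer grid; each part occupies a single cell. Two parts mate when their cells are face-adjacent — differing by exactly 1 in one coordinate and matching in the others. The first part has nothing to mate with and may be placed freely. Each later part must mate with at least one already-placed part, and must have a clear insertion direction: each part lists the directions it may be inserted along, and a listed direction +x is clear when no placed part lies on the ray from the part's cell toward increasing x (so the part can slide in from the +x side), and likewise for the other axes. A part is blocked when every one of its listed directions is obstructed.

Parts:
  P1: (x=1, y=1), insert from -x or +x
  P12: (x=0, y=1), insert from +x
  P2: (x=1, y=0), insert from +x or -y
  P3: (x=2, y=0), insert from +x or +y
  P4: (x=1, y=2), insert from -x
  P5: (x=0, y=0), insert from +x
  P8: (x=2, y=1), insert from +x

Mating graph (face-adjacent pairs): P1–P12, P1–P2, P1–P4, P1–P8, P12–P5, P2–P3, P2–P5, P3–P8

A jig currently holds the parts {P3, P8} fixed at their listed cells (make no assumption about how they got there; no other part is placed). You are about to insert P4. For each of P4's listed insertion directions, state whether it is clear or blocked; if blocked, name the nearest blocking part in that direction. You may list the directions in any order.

-x: clear

-x: ray from P4(1, 2) has no placed part ⇒ clear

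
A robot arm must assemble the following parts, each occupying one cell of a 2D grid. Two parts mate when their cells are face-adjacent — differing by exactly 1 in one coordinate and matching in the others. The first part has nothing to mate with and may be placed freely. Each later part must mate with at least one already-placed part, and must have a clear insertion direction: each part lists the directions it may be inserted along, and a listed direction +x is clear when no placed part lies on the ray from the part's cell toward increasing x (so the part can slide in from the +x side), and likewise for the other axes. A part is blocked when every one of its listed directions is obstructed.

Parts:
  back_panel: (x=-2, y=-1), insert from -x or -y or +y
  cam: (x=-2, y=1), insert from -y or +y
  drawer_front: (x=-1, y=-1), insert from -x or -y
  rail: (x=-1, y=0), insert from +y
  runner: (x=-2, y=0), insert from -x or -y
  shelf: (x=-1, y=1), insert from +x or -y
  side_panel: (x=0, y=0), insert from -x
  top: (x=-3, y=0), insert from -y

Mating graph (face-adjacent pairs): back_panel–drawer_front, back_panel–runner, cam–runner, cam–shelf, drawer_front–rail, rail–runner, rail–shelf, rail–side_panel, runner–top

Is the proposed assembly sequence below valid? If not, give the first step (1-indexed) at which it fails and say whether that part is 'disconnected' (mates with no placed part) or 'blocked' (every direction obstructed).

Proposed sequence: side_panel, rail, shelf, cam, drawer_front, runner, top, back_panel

1. side_panel@(0, 0) [-x clear] — {side_panel}
2. rail@(-1, 0) [+y clear] — {rail, side_panel}
3. shelf@(-1, 1) [+x clear] — {rail, shelf, side_panel}
4. cam@(-2, 1) [-y clear] — {cam, rail, shelf, side_panel}
5. drawer_front@(-1, -1) [-x clear] — {cam, drawer_front, rail, shelf, side_panel}
6. runner@(-2, 0) [-x clear] — {cam, drawer_front, rail, runner, shelf, side_panel}
7. top@(-3, 0) [-y clear] — {cam, drawer_front, rail, runner, shelf, side_panel, top}
8. back_panel@(-2, -1) [-x clear] — {back_panel, cam, drawer_front, rail, runner, shelf, side_panel, top}

Valid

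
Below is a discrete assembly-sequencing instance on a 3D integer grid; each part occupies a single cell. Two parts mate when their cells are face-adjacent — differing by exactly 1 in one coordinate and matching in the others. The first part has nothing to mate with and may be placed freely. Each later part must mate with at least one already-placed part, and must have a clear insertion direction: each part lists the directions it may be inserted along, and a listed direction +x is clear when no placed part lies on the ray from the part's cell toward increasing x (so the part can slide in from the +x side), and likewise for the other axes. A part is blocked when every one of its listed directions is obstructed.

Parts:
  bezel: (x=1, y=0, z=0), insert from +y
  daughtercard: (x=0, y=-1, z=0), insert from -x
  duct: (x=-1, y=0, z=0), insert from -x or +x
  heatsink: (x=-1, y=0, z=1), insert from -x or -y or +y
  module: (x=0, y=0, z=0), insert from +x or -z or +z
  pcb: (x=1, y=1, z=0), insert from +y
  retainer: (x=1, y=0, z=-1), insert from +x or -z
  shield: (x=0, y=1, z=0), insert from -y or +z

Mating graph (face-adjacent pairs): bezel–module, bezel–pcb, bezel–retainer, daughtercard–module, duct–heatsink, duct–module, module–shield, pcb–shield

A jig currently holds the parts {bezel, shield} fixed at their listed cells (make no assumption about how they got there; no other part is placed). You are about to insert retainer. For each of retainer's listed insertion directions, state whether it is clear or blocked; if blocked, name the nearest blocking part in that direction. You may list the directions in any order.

+x: ray from retainer(1, 0, -1) has no placed part ⇒ clear
-z: ray from retainer(1, 0, -1) has no placed part ⇒ clear

+x: clear; -z: clear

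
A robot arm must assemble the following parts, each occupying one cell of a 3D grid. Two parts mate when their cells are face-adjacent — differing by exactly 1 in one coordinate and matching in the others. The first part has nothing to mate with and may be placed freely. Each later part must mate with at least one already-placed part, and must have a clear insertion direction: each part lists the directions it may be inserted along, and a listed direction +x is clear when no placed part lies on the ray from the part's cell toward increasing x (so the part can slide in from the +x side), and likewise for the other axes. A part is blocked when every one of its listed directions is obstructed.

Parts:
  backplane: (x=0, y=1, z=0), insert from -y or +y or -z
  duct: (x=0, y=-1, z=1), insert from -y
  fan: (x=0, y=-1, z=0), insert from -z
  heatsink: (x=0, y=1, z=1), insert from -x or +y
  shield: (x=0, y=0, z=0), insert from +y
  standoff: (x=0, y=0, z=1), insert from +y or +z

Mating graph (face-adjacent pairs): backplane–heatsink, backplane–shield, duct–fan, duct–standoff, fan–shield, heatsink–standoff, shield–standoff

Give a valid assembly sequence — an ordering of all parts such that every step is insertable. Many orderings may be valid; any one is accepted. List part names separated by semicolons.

heatsink; standoff; shield; duct; backplane; fan

1. heatsink@(0, 1, 1) [-x clear] — {heatsink}
2. standoff@(0, 0, 1) [+z clear] — {heatsink, standoff}
3. shield@(0, 0, 0) [+y clear] — {heatsink, shield, standoff}
4. duct@(0, -1, 1) [-y clear] — {duct, heatsink, shield, standoff}
5. backplane@(0, 1, 0) [+y clear] — {backplane, duct, heatsink, shield, standoff}
6. fan@(0, -1, 0) [-z clear] — {backplane, duct, fan, heatsink, shield, standoff}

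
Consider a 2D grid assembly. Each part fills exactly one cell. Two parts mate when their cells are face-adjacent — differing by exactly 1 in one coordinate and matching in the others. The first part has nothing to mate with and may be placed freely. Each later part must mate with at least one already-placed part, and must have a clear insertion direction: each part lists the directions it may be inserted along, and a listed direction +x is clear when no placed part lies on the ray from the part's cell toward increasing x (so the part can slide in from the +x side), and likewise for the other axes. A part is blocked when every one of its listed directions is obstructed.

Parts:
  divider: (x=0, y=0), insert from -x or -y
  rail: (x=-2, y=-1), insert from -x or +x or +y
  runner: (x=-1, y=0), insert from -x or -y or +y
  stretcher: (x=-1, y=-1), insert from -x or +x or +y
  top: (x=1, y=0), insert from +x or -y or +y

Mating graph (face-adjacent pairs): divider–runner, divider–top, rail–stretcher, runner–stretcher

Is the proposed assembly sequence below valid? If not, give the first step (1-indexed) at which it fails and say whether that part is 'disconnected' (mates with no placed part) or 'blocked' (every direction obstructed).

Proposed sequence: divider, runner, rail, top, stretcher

1. divider@(0, 0) [-x clear] — {divider}
2. runner@(-1, 0) [-x clear] — {divider, runner}
3. rail@(-2, -1) — no placed neighbour ⇒ disconnected

Invalid at step 3 (disconnected)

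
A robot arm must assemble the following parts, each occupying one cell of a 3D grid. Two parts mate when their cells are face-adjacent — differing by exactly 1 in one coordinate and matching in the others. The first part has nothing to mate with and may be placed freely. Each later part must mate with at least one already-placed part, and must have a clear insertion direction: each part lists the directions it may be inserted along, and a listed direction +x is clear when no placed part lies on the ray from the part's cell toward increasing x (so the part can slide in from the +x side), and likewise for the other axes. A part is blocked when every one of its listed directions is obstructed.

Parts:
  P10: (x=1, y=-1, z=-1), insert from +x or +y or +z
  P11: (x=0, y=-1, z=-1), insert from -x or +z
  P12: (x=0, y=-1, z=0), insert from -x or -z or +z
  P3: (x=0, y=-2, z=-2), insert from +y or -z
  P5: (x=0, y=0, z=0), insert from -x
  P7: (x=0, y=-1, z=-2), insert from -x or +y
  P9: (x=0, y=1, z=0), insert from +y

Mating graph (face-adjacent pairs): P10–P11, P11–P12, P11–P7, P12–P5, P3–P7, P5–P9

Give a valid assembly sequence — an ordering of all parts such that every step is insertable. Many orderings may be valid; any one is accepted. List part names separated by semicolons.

P10; P11; P7; P12; P5; P3; P9

1. P10@(1, -1, -1) [+x clear] — {P10}
2. P11@(0, -1, -1) [-x clear] — {P10, P11}
3. P7@(0, -1, -2) [-x clear] — {P10, P11, P7}
4. P12@(0, -1, 0) [-x clear] — {P10, P11, P12, P7}
5. P5@(0, 0, 0) [-x clear] — {P10, P11, P12, P5, P7}
6. P3@(0, -2, -2) [-z clear] — {P10, P11, P12, P3, P5, P7}
7. P9@(0, 1, 0) [+y clear] — {P10, P11, P12, P3, P5, P7, P9}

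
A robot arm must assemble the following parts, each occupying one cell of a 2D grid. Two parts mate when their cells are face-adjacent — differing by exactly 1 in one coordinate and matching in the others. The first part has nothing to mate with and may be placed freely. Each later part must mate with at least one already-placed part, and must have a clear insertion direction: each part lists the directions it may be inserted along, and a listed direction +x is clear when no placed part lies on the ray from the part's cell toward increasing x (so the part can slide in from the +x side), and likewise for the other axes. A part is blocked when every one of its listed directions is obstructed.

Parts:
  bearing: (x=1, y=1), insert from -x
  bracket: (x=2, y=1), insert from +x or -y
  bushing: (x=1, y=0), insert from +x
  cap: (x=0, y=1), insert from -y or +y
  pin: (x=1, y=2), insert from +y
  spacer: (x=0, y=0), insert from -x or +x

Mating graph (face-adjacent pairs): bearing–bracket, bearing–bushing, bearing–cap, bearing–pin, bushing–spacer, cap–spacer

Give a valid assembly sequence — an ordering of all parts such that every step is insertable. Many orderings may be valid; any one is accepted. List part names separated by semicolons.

1. bracket@(2, 1) [+x clear] — {bracket}
2. bearing@(1, 1) [-x clear] — {bearing, bracket}
3. pin@(1, 2) [+y clear] — {bearing, bracket, pin}
4. cap@(0, 1) [-y clear] — {bearing, bracket, cap, pin}
5. spacer@(0, 0) [-x clear] — {bearing, bracket, cap, pin, spacer}
6. bushing@(1, 0) [+x clear] — {bearing, bracket, bushing, cap, pin, spacer}

bracket; bearing; pin; cap; spacer; bushing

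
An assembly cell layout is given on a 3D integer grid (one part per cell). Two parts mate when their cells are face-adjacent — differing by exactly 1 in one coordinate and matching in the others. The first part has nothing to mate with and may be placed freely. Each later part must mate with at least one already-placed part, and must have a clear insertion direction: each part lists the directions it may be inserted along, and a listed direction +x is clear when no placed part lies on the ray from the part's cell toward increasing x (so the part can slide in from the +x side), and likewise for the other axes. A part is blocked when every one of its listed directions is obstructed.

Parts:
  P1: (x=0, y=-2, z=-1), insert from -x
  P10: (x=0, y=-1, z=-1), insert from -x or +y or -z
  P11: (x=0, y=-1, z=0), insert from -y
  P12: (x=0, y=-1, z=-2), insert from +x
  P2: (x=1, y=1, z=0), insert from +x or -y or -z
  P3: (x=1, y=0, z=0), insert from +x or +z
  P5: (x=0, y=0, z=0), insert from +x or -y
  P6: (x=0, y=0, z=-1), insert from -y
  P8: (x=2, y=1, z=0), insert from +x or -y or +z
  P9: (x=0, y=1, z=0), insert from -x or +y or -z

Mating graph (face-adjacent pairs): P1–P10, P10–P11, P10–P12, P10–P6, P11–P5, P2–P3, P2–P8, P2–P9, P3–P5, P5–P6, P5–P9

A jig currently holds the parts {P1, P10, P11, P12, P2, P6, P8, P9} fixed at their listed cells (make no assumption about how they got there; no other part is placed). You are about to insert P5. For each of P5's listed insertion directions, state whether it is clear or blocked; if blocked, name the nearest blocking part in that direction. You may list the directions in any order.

+x: clear; -y: blocked by P11

+x: ray from P5(0, 0, 0) has no placed part ⇒ clear
-y: nearest on ray is P11@(0, -1, 0) ⇒ blocked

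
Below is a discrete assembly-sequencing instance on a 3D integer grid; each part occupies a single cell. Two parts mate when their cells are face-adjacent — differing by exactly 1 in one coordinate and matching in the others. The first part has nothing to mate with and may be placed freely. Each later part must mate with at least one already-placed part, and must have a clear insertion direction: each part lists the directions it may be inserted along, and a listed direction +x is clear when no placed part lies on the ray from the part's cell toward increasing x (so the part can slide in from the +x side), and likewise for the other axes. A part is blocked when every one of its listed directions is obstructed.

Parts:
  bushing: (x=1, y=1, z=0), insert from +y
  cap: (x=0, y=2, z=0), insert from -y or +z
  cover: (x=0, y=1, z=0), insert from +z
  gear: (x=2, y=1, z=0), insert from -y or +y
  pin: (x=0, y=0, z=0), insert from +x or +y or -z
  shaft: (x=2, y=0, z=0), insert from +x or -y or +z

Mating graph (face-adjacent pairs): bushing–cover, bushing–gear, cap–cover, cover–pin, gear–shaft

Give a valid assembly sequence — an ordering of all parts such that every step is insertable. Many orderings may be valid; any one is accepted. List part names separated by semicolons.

pin; cover; cap; bushing; gear; shaft

1. pin@(0, 0, 0) [+x clear] — {pin}
2. cover@(0, 1, 0) [+z clear] — {cover, pin}
3. cap@(0, 2, 0) [+z clear] — {cap, cover, pin}
4. bushing@(1, 1, 0) [+y clear] — {bushing, cap, cover, pin}
5. gear@(2, 1, 0) [-y clear] — {bushing, cap, cover, gear, pin}
6. shaft@(2, 0, 0) [+x clear] — {bushing, cap, cover, gear, pin, shaft}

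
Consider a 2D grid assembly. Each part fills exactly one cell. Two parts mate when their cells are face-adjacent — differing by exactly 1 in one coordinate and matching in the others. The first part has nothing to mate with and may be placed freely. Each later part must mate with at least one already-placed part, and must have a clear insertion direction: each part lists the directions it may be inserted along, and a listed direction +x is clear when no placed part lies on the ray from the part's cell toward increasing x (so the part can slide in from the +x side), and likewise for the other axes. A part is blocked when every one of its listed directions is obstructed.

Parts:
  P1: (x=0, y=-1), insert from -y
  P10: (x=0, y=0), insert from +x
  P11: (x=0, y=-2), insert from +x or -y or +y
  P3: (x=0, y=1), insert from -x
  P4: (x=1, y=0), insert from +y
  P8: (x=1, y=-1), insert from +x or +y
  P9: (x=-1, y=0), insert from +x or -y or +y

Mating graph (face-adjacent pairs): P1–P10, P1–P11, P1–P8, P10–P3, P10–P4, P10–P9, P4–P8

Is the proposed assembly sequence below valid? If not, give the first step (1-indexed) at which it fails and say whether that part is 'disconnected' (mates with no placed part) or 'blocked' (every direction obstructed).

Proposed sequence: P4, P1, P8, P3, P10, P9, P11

1. P4@(1, 0) [+y clear] — {P4}
2. P1@(0, -1) — no placed neighbour ⇒ disconnected

Invalid at step 2 (disconnected)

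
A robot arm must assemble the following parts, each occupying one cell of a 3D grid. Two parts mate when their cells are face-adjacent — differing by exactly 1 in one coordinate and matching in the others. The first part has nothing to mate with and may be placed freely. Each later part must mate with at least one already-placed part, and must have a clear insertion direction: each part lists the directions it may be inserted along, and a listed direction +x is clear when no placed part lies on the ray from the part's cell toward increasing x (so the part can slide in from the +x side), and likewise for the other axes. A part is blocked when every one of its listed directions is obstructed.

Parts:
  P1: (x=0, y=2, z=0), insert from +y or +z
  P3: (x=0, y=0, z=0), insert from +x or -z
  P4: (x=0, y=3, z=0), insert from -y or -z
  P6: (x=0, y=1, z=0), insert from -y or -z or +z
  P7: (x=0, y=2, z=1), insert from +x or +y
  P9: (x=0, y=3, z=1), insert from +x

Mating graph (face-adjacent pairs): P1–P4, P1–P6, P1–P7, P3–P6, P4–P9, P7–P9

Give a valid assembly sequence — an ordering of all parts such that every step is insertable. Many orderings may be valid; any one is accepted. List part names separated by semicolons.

1. P9@(0, 3, 1) [+x clear] — {P9}
2. P4@(0, 3, 0) [-y clear] — {P4, P9}
3. P1@(0, 2, 0) [+z clear] — {P1, P4, P9}
4. P6@(0, 1, 0) [-y clear] — {P1, P4, P6, P9}
5. P3@(0, 0, 0) [+x clear] — {P1, P3, P4, P6, P9}
6. P7@(0, 2, 1) [+x clear] — {P1, P3, P4, P6, P7, P9}

P9; P4; P1; P6; P3; P7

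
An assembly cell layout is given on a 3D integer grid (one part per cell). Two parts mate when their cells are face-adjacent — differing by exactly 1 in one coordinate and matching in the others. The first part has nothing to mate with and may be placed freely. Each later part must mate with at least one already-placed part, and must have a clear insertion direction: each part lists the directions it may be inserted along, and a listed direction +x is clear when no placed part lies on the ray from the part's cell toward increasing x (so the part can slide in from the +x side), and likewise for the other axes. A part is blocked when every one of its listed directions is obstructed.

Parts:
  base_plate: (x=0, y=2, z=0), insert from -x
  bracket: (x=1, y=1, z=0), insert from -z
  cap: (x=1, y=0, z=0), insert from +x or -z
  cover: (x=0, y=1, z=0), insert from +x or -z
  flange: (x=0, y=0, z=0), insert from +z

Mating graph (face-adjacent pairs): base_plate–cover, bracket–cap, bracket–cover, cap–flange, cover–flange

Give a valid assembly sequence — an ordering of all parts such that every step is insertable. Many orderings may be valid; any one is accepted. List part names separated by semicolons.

cover; base_plate; bracket; flange; cap

1. cover@(0, 1, 0) [+x clear] — {cover}
2. base_plate@(0, 2, 0) [-x clear] — {base_plate, cover}
3. bracket@(1, 1, 0) [-z clear] — {base_plate, bracket, cover}
4. flange@(0, 0, 0) [+z clear] — {base_plate, bracket, cover, flange}
5. cap@(1, 0, 0) [+x clear] — {base_plate, bracket, cap, cover, flange}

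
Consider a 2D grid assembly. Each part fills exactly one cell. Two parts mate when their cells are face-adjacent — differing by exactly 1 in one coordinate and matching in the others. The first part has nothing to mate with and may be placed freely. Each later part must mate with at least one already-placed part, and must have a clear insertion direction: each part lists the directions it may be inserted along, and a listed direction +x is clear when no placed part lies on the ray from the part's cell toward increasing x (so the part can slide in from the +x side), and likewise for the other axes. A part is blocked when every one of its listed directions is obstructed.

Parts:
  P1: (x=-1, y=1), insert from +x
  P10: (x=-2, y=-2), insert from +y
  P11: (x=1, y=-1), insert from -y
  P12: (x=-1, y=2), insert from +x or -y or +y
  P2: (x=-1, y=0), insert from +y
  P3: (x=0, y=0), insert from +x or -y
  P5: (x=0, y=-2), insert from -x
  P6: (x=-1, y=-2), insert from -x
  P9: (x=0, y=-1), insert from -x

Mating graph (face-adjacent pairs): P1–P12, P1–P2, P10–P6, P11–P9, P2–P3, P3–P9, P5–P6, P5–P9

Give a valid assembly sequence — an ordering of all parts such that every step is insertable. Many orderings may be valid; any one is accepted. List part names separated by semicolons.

P3; P9; P11; P5; P2; P6; P1; P12; P10

1. P3@(0, 0) [+x clear] — {P3}
2. P9@(0, -1) [-x clear] — {P3, P9}
3. P11@(1, -1) [-y clear] — {P11, P3, P9}
4. P5@(0, -2) [-x clear] — {P11, P3, P5, P9}
5. P2@(-1, 0) [+y clear] — {P11, P2, P3, P5, P9}
6. P6@(-1, -2) [-x clear] — {P11, P2, P3, P5, P6, P9}
7. P1@(-1, 1) [+x clear] — {P1, P11, P2, P3, P5, P6, P9}
8. P12@(-1, 2) [+x clear] — {P1, P11, P12, P2, P3, P5, P6, P9}
9. P10@(-2, -2) [+y clear] — {P1, P10, P11, P12, P2, P3, P5, P6, P9}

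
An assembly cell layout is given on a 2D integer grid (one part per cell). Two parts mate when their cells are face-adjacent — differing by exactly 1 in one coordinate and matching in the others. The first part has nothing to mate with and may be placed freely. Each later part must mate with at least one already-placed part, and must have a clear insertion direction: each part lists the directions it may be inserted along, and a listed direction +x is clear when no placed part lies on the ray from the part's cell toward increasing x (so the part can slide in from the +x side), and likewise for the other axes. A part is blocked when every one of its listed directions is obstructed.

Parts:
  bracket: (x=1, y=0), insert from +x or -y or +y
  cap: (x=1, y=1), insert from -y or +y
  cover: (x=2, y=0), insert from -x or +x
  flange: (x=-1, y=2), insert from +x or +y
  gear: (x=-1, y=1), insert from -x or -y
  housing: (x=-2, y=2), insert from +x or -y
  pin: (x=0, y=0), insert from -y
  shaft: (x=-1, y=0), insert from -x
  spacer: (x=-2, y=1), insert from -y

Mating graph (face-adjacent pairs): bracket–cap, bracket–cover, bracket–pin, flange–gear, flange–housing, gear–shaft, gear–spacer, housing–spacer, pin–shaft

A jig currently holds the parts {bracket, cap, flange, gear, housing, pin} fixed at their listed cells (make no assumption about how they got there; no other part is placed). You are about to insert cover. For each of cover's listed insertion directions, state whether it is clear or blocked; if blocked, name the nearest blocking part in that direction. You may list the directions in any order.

+x: clear; -x: blocked by bracket

-x: nearest on ray is bracket@(1, 0) ⇒ blocked
+x: ray from cover(2, 0) has no placed part ⇒ clear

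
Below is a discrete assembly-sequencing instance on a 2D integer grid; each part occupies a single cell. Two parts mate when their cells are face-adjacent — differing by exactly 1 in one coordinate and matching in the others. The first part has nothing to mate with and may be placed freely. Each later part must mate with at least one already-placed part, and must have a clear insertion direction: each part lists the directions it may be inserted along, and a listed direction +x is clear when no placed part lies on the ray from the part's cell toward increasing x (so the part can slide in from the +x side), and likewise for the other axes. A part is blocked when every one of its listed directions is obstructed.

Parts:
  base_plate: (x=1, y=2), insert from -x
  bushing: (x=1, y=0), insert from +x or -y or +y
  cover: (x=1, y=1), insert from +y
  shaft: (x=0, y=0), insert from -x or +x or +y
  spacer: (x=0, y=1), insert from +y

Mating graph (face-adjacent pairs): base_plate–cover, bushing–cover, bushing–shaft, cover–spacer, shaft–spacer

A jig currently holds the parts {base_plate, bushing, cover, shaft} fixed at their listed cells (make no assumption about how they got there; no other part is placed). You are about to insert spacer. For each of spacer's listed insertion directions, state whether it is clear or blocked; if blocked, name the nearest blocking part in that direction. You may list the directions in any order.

+y: ray from spacer(0, 1) has no placed part ⇒ clear

+y: clear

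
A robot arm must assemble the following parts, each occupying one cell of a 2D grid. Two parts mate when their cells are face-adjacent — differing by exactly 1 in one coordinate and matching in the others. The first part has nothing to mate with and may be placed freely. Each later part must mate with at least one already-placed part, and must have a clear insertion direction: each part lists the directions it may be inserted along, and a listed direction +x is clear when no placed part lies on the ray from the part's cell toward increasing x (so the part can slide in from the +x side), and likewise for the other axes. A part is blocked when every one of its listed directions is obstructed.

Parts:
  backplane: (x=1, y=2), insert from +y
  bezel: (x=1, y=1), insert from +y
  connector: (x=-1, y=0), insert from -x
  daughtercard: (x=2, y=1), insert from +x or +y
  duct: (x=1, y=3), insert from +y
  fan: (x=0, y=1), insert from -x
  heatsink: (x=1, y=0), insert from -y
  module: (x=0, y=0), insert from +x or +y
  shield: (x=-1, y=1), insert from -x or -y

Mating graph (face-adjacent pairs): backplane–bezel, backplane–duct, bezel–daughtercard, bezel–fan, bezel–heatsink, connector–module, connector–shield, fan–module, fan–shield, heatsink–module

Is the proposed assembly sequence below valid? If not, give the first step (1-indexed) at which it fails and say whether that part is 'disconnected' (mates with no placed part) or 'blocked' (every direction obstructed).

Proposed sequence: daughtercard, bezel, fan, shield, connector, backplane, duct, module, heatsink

Valid

1. daughtercard@(2, 1) [+x clear] — {daughtercard}
2. bezel@(1, 1) [+y clear] — {bezel, daughtercard}
3. fan@(0, 1) [-x clear] — {bezel, daughtercard, fan}
4. shield@(-1, 1) [-x clear] — {bezel, daughtercard, fan, shield}
5. connector@(-1, 0) [-x clear] — {bezel, connector, daughtercard, fan, shield}
6. backplane@(1, 2) [+y clear] — {backplane, bezel, connector, daughtercard, fan, shield}
7. duct@(1, 3) [+y clear] — {backplane, bezel, connector, daughtercard, duct, fan, shield}
8. module@(0, 0) [+x clear] — {backplane, bezel, connector, daughtercard, duct, fan, module, shield}
9. heatsink@(1, 0) [-y clear] — {backplane, bezel, connector, daughtercard, duct, fan, heatsink, module, shield}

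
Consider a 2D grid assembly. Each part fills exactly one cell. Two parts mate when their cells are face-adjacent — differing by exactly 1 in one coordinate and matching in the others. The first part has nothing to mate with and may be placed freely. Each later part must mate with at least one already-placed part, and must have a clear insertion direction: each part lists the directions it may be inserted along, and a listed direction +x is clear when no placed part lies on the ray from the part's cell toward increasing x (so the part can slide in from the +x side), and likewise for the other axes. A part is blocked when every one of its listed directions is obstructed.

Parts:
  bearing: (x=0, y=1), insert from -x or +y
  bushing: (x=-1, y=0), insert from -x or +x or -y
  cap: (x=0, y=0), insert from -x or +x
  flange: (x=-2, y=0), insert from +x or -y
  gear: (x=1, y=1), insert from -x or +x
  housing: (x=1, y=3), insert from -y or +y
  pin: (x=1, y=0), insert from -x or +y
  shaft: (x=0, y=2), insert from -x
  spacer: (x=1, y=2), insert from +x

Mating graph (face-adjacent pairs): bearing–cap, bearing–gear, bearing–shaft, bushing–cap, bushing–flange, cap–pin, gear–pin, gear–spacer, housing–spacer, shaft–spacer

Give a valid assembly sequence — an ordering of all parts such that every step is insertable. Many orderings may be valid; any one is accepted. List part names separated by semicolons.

1. flange@(-2, 0) [+x clear] — {flange}
2. bushing@(-1, 0) [+x clear] — {bushing, flange}
3. cap@(0, 0) [+x clear] — {bushing, cap, flange}
4. pin@(1, 0) [+y clear] — {bushing, cap, flange, pin}
5. gear@(1, 1) [-x clear] — {bushing, cap, flange, gear, pin}
6. spacer@(1, 2) [+x clear] — {bushing, cap, flange, gear, pin, spacer}
7. housing@(1, 3) [+y clear] — {bushing, cap, flange, gear, housing, pin, spacer}
8. shaft@(0, 2) [-x clear] — {bushing, cap, flange, gear, housing, pin, shaft, spacer}
9. bearing@(0, 1) [-x clear] — {bearing, bushing, cap, flange, gear, housing, pin, shaft, spacer}

flange; bushing; cap; pin; gear; spacer; housing; shaft; bearing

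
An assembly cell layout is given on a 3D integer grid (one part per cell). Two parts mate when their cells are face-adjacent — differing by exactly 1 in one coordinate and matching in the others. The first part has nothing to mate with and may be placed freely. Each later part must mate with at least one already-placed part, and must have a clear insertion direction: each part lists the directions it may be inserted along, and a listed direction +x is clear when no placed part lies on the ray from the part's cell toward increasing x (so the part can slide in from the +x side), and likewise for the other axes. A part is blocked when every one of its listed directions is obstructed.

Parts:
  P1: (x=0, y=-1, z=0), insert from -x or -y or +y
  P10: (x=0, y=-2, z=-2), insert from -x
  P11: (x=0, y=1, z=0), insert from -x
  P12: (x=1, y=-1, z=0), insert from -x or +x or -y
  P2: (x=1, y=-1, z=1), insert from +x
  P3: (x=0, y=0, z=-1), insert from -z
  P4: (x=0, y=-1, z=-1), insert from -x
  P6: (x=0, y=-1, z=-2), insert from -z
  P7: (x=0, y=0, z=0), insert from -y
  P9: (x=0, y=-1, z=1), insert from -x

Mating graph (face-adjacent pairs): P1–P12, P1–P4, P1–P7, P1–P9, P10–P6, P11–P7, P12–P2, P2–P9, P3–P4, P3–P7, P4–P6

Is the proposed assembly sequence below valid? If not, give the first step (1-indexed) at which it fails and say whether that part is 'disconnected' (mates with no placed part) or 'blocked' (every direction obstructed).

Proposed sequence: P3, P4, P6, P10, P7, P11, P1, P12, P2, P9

Valid

1. P3@(0, 0, -1) [-z clear] — {P3}
2. P4@(0, -1, -1) [-x clear] — {P3, P4}
3. P6@(0, -1, -2) [-z clear] — {P3, P4, P6}
4. P10@(0, -2, -2) [-x clear] — {P10, P3, P4, P6}
5. P7@(0, 0, 0) [-y clear] — {P10, P3, P4, P6, P7}
6. P11@(0, 1, 0) [-x clear] — {P10, P11, P3, P4, P6, P7}
7. P1@(0, -1, 0) [-x clear] — {P1, P10, P11, P3, P4, P6, P7}
8. P12@(1, -1, 0) [+x clear] — {P1, P10, P11, P12, P3, P4, P6, P7}
9. P2@(1, -1, 1) [+x clear] — {P1, P10, P11, P12, P2, P3, P4, P6, P7}
10. P9@(0, -1, 1) [-x clear] — {P1, P10, P11, P12, P2, P3, P4, P6, P7, P9}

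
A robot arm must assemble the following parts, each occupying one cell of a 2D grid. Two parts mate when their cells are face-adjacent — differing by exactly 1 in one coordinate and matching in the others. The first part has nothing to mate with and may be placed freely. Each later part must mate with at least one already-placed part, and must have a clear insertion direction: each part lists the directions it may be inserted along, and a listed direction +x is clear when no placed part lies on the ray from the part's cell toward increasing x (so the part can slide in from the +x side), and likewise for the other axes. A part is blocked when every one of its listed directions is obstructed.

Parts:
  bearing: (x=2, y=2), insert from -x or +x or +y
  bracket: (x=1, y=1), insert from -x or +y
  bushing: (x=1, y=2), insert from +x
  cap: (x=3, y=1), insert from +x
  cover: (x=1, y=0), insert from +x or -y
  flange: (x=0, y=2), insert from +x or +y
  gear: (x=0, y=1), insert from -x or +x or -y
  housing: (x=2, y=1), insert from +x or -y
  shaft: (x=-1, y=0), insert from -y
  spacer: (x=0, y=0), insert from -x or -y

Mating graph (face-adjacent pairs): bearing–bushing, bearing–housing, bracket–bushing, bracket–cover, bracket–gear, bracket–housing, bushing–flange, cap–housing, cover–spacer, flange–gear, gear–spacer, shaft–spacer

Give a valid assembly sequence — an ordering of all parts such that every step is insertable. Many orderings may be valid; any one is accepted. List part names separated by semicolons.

housing; bracket; bushing; flange; bearing; gear; spacer; cover; cap; shaft

1. housing@(2, 1) [+x clear] — {housing}
2. bracket@(1, 1) [-x clear] — {bracket, housing}
3. bushing@(1, 2) [+x clear] — {bracket, bushing, housing}
4. flange@(0, 2) [+y clear] — {bracket, bushing, flange, housing}
5. bearing@(2, 2) [+x clear] — {bearing, bracket, bushing, flange, housing}
6. gear@(0, 1) [-x clear] — {bearing, bracket, bushing, flange, gear, housing}
7. spacer@(0, 0) [-x clear] — {bearing, bracket, bushing, flange, gear, housing, spacer}
8. cover@(1, 0) [+x clear] — {bearing, bracket, bushing, cover, flange, gear, housing, spacer}
9. cap@(3, 1) [+x clear] — {bearing, bracket, bushing, cap, cover, flange, gear, housing, spacer}
10. shaft@(-1, 0) [-y clear] — {bearing, bracket, bushing, cap, cover, flange, gear, housing, shaft, spacer}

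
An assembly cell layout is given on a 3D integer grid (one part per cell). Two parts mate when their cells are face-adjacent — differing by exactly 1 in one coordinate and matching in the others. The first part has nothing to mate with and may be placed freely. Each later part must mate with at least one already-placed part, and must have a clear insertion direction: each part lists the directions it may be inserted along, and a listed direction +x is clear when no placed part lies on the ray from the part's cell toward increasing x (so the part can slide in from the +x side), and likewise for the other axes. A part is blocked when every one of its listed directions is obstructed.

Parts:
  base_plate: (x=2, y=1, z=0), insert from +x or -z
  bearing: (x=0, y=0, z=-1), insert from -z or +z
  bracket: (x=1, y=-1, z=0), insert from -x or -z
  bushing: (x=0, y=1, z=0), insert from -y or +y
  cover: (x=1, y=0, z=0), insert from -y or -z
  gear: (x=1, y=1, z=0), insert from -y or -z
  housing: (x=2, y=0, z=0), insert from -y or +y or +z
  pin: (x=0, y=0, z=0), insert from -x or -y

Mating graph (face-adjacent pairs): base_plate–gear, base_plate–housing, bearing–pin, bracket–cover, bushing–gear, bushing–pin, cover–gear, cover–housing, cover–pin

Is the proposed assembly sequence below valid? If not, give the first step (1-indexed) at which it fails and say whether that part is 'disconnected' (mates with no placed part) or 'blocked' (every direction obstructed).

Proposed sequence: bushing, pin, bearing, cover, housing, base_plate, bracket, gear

Valid

1. bushing@(0, 1, 0) [-y clear] — {bushing}
2. pin@(0, 0, 0) [-x clear] — {bushing, pin}
3. bearing@(0, 0, -1) [-z clear] — {bearing, bushing, pin}
4. cover@(1, 0, 0) [-y clear] — {bearing, bushing, cover, pin}
5. housing@(2, 0, 0) [-y clear] — {bearing, bushing, cover, housing, pin}
6. base_plate@(2, 1, 0) [+x clear] — {base_plate, bearing, bushing, cover, housing, pin}
7. bracket@(1, -1, 0) [-x clear] — {base_plate, bearing, bracket, bushing, cover, housing, pin}
8. gear@(1, 1, 0) [-z clear] — {base_plate, bearing, bracket, bushing, cover, gear, housing, pin}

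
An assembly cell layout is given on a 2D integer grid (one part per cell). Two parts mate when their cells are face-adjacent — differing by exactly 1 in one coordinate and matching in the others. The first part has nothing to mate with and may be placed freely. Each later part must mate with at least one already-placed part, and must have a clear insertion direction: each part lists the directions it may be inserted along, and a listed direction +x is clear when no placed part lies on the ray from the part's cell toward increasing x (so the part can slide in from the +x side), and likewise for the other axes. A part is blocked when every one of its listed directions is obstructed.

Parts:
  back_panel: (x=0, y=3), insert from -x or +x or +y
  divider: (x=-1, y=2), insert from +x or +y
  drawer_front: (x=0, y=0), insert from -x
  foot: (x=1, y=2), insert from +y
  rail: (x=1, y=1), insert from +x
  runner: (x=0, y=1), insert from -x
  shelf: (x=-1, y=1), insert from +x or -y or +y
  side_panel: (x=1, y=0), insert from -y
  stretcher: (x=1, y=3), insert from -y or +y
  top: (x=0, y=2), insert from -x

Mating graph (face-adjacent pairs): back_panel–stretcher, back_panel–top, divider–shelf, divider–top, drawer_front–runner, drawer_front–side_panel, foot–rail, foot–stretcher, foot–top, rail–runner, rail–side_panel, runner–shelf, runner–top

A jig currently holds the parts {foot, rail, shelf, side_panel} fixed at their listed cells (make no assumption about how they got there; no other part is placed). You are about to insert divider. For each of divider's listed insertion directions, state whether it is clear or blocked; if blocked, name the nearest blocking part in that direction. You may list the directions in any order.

+x: nearest on ray is foot@(1, 2) ⇒ blocked
+y: ray from divider(-1, 2) has no placed part ⇒ clear

+x: blocked by foot; +y: clear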